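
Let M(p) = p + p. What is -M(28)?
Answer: -56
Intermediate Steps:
M(p) = 2*p
-M(28) = -2*28 = -1*56 = -56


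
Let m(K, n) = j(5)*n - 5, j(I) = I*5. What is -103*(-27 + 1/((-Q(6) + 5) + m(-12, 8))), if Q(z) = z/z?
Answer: 553316/199 ≈ 2780.5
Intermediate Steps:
Q(z) = 1
j(I) = 5*I
m(K, n) = -5 + 25*n (m(K, n) = (5*5)*n - 5 = 25*n - 5 = -5 + 25*n)
-103*(-27 + 1/((-Q(6) + 5) + m(-12, 8))) = -103*(-27 + 1/((-1*1 + 5) + (-5 + 25*8))) = -103*(-27 + 1/((-1 + 5) + (-5 + 200))) = -103*(-27 + 1/(4 + 195)) = -103*(-27 + 1/199) = -103*(-5372/199) = 553316/199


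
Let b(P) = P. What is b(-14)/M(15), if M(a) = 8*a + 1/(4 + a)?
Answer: -266/2281 ≈ -0.11662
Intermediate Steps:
M(a) = 1/(4 + a) + 8*a
b(-14)/M(15) = -14*(4 + 15)/(1 + 8*15² + 32*15) = -14*19/(1 + 8*225 + 480) = -14*19/(1 + 1800 + 480) = -14/((1/19)*2281) = -14/2281/19 = -14*19/2281 = -266/2281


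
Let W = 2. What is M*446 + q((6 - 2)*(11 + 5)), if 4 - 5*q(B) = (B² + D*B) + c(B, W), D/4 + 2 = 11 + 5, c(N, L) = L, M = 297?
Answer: 654632/5 ≈ 1.3093e+5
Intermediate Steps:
D = 56 (D = -8 + 4*(11 + 5) = -8 + 4*16 = -8 + 64 = 56)
q(B) = ⅖ - 56*B/5 - B²/5 (q(B) = ⅘ - ((B² + 56*B) + 2)/5 = ⅘ - (2 + B² + 56*B)/5 = ⅘ + (-⅖ - 56*B/5 - B²/5) = ⅖ - 56*B/5 - B²/5)
M*446 + q((6 - 2)*(11 + 5)) = 297*446 + (⅖ - 56*(6 - 2)*(11 + 5)/5 - (6 - 2)²*(11 + 5)²/5) = 132462 + (⅖ - 224*16/5 - (4*16)²/5) = 132462 + (⅖ - 56/5*64 - ⅕*64²) = 132462 + (⅖ - 3584/5 - ⅕*4096) = 132462 + (⅖ - 3584/5 - 4096/5) = 132462 - 7678/5 = 654632/5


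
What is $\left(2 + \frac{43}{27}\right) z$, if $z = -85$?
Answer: $- \frac{8245}{27} \approx -305.37$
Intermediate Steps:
$\left(2 + \frac{43}{27}\right) z = \left(2 + \frac{43}{27}\right) \left(-85\right) = \frac{97}{27} \left(-85\right) = - \frac{8245}{27}$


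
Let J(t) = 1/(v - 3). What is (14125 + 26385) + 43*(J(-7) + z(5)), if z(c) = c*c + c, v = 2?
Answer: 41757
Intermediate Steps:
z(c) = c + c**2 (z(c) = c**2 + c = c + c**2)
J(t) = -1 (J(t) = 1/(2 - 3) = 1/(-1) = -1)
(14125 + 26385) + 43*(J(-7) + z(5)) = (14125 + 26385) + 43*(-1 + 5*(1 + 5)) = 40510 + 43*(-1 + 5*6) = 40510 + 43*(-1 + 30) = 40510 + 43*29 = 40510 + 1247 = 41757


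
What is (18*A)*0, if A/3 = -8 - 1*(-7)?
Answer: 0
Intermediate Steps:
A = -3 (A = 3*(-8 - 1*(-7)) = 3*(-8 + 7) = 3*(-1) = -3)
(18*A)*0 = (18*(-3))*0 = -54*0 = 0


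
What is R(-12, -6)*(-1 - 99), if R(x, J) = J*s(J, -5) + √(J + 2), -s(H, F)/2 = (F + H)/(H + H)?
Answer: -1100 - 200*I ≈ -1100.0 - 200.0*I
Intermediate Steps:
s(H, F) = -(F + H)/H (s(H, F) = -2*(F + H)/(H + H) = -2*(F + H)/(2*H) = -2*(F + H)*1/(2*H) = -(F + H)/H)
R(x, J) = 5 + √(2 + J) - J (R(x, J) = J*((-1*(-5) - J)/J) + √(J + 2) = J*((5 - J)/J) + √(2 + J) = (5 - J) + √(2 + J) = 5 + √(2 + J) - J)
R(-12, -6)*(-1 - 99) = (5 + √(2 - 6) - 1*(-6))*(-1 - 99) = (5 + √(-4) + 6)*(-100) = (5 + 2*I + 6)*(-100) = (11 + 2*I)*(-100) = -1100 - 200*I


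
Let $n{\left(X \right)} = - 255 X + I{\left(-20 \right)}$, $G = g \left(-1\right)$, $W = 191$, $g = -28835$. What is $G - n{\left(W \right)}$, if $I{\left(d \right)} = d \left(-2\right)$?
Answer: $77500$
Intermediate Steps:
$I{\left(d \right)} = - 2 d$
$G = 28835$ ($G = \left(-28835\right) \left(-1\right) = 28835$)
$n{\left(X \right)} = 40 - 255 X$ ($n{\left(X \right)} = - 255 X - -40 = - 255 X + 40 = 40 - 255 X$)
$G - n{\left(W \right)} = 28835 - \left(40 - 48705\right) = 28835 - -48665 = 28835 + 48665 = 77500$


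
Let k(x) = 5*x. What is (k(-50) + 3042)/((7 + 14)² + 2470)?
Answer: 2792/2911 ≈ 0.95912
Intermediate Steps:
(k(-50) + 3042)/((7 + 14)² + 2470) = (5*(-50) + 3042)/((7 + 14)² + 2470) = (-250 + 3042)/(21² + 2470) = 2792/(441 + 2470) = 2792/2911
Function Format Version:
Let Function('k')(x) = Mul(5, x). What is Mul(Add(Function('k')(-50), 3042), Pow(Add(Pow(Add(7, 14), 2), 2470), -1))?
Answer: Rational(2792, 2911) ≈ 0.95912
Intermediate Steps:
Mul(Add(Function('k')(-50), 3042), Pow(Add(Pow(Add(7, 14), 2), 2470), -1)) = Mul(Add(Mul(5, -50), 3042), Pow(Add(Pow(Add(7, 14), 2), 2470), -1)) = Mul(Add(-250, 3042), Pow(Add(Pow(21, 2), 2470), -1)) = Mul(2792, Pow(Add(441, 2470), -1)) = Mul(2792, Pow(2911, -1)) = Mul(2792, Rational(1, 2911)) = Rational(2792, 2911)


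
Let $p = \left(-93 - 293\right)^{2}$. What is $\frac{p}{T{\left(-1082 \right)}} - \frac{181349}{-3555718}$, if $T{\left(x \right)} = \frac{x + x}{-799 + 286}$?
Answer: $\frac{67945378217975}{1923643438} \approx 35321.0$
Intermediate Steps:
$T{\left(x \right)} = - \frac{2 x}{513}$ ($T{\left(x \right)} = \frac{2 x}{-513} = 2 x \left(- \frac{1}{513}\right) = - \frac{2 x}{513}$)
$p = 148996$ ($p = \left(-386\right)^{2} = 148996$)
$\frac{p}{T{\left(-1082 \right)}} - \frac{181349}{-3555718} = \frac{148996}{\left(- \frac{2}{513}\right) \left(-1082\right)} - \frac{181349}{-3555718} = \frac{148996}{\frac{2164}{513}} - - \frac{181349}{3555718} = 148996 \cdot \frac{513}{2164} + \frac{181349}{3555718} = \frac{19108737}{541} + \frac{181349}{3555718} = \frac{67945378217975}{1923643438}$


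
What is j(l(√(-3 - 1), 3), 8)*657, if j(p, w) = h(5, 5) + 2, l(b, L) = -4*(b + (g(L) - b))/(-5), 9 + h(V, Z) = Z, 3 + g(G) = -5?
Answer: -1314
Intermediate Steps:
g(G) = -8 (g(G) = -3 - 5 = -8)
h(V, Z) = -9 + Z
l(b, L) = -32/5 (l(b, L) = -4*(b + (-8 - b))/(-5) = -4*(-8)*(-⅕) = 32*(-⅕) = -32/5)
j(p, w) = -2 (j(p, w) = (-9 + 5) + 2 = -4 + 2 = -2)
j(l(√(-3 - 1), 3), 8)*657 = -2*657 = -1314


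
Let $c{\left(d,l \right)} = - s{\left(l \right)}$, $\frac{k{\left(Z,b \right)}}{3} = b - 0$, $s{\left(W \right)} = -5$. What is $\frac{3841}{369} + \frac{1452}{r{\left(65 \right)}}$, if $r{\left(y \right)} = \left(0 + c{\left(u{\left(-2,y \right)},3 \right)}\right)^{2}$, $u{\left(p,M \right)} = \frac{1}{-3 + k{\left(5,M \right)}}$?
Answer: $\frac{631813}{9225} \approx 68.489$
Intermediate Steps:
$k{\left(Z,b \right)} = 3 b$ ($k{\left(Z,b \right)} = 3 \left(b - 0\right) = 3 \left(b + 0\right) = 3 b$)
$u{\left(p,M \right)} = \frac{1}{-3 + 3 M}$
$c{\left(d,l \right)} = 5$ ($c{\left(d,l \right)} = \left(-1\right) \left(-5\right) = 5$)
$r{\left(y \right)} = 25$ ($r{\left(y \right)} = \left(0 + 5\right)^{2} = 5^{2} = 25$)
$\frac{3841}{369} + \frac{1452}{r{\left(65 \right)}} = \frac{3841}{369} + \frac{1452}{25} = \frac{631813}{9225}$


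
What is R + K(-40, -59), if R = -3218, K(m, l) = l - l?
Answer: -3218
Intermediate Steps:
K(m, l) = 0
R + K(-40, -59) = -3218 + 0 = -3218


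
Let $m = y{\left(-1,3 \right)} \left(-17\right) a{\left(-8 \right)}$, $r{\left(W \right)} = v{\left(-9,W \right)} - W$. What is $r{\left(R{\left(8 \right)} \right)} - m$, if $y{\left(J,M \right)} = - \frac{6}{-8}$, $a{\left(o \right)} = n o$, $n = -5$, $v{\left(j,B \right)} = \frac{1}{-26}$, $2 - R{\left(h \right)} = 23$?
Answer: $\frac{13805}{26} \approx 530.96$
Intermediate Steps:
$R{\left(h \right)} = -21$ ($R{\left(h \right)} = 2 - 23 = -21$)
$v{\left(j,B \right)} = - \frac{1}{26}$
$a{\left(o \right)} = - 5 o$
$r{\left(W \right)} = - \frac{1}{26} - W$
$y{\left(J,M \right)} = \frac{3}{4}$ ($y{\left(J,M \right)} = \left(-6\right) \left(- \frac{1}{8}\right) = \frac{3}{4}$)
$m = -510$ ($m = \frac{3}{4} \left(-17\right) \left(\left(-5\right) \left(-8\right)\right) = \left(- \frac{51}{4}\right) 40 = -510$)
$r{\left(R{\left(8 \right)} \right)} - m = \left(- \frac{1}{26} - -21\right) - -510 = \left(- \frac{1}{26} + 21\right) + 510 = \frac{545}{26} + 510 = \frac{13805}{26}$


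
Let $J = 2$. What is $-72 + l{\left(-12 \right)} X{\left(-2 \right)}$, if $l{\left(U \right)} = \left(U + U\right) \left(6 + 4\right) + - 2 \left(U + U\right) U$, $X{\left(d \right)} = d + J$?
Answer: $-72$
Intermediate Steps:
$X{\left(d \right)} = 2 + d$ ($X{\left(d \right)} = d + 2 = 2 + d$)
$l{\left(U \right)} = - 4 U^{2} + 20 U$ ($l{\left(U \right)} = 2 U 10 + - 2 \cdot 2 U U = 20 U + - 4 U U = 20 U - 4 U^{2} = - 4 U^{2} + 20 U$)
$-72 + l{\left(-12 \right)} X{\left(-2 \right)} = -72 + 4 \left(-12\right) \left(5 - -12\right) \left(2 - 2\right) = -72 + 4 \left(-12\right) \left(5 + 12\right) 0 = -72 + 4 \left(-12\right) 17 \cdot 0 = -72 - 0 = -72 + 0 = -72$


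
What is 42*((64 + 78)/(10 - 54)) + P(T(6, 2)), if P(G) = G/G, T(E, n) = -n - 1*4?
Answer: -1480/11 ≈ -134.55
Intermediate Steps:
T(E, n) = -4 - n (T(E, n) = -n - 4 = -4 - n)
P(G) = 1
42*((64 + 78)/(10 - 54)) + P(T(6, 2)) = 42*((64 + 78)/(10 - 54)) + 1 = 42*(142/(-44)) + 1 = 42*(142*(-1/44)) + 1 = 42*(-71/22) + 1 = -1491/11 + 1 = -1480/11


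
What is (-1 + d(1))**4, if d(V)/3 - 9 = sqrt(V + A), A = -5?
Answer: 312256 + 399360*I ≈ 3.1226e+5 + 3.9936e+5*I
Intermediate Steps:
d(V) = 27 + 3*sqrt(-5 + V) (d(V) = 27 + 3*sqrt(V - 5) = 27 + 3*sqrt(-5 + V))
(-1 + d(1))**4 = (-1 + (27 + 3*sqrt(-5 + 1)))**4 = (-1 + (27 + 3*sqrt(-4)))**4 = (-1 + (27 + 3*(2*I)))**4 = (-1 + (27 + 6*I))**4 = (26 + 6*I)**4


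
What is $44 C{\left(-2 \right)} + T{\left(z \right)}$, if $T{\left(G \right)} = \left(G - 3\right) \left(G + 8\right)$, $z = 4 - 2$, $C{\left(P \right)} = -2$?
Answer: $-98$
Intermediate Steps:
$z = 2$ ($z = 4 - 2 = 2$)
$T{\left(G \right)} = \left(-3 + G\right) \left(8 + G\right)$
$44 C{\left(-2 \right)} + T{\left(z \right)} = 44 \left(-2\right) + \left(-24 + 2^{2} + 5 \cdot 2\right) = -88 + \left(-24 + 4 + 10\right) = -88 - 10 = -98$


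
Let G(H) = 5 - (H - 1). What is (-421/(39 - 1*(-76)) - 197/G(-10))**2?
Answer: 863830881/3385600 ≈ 255.15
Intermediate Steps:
G(H) = 6 - H (G(H) = 5 - (-1 + H) = 5 + (1 - H) = 6 - H)
(-421/(39 - 1*(-76)) - 197/G(-10))**2 = (-421/(39 - 1*(-76)) - 197/(6 - 1*(-10)))**2 = (-421/(39 + 76) - 197/(6 + 10))**2 = (-421/115 - 197/16)**2 = (-29391/1840)**2 = 863830881/3385600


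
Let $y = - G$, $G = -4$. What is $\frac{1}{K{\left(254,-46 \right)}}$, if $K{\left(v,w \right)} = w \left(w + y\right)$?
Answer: $\frac{1}{1932} \approx 0.0005176$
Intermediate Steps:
$y = 4$ ($y = \left(-1\right) \left(-4\right) = 4$)
$K{\left(v,w \right)} = w \left(4 + w\right)$ ($K{\left(v,w \right)} = w \left(w + 4\right) = w \left(4 + w\right)$)
$\frac{1}{K{\left(254,-46 \right)}} = \frac{1}{\left(-46\right) \left(4 - 46\right)} = \frac{1}{\left(-46\right) \left(-42\right)} = \frac{1}{1932}$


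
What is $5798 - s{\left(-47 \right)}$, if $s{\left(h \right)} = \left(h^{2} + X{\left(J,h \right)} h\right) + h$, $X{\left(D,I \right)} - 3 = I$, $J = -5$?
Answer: $1568$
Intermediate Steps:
$X{\left(D,I \right)} = 3 + I$
$s{\left(h \right)} = h + h^{2} + h \left(3 + h\right)$ ($s{\left(h \right)} = \left(h^{2} + \left(3 + h\right) h\right) + h = \left(h^{2} + h \left(3 + h\right)\right) + h = h + h^{2} + h \left(3 + h\right)$)
$5798 - s{\left(-47 \right)} = 5798 - 2 \left(-47\right) \left(2 - 47\right) = 5798 - 2 \left(-47\right) \left(-45\right) = 5798 - 4230 = 1568$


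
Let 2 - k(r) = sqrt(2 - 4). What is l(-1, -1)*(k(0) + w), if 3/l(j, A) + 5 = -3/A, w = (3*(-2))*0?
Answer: -3 + 3*I*sqrt(2)/2 ≈ -3.0 + 2.1213*I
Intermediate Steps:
k(r) = 2 - I*sqrt(2) (k(r) = 2 - sqrt(2 - 4) = 2 - sqrt(-2) = 2 - I*sqrt(2))
w = 0 (w = -6*0 = 0)
l(j, A) = 3/(-5 - 3/A)
l(-1, -1)*(k(0) + w) = (-3*(-1)/(3 + 5*(-1)))*((2 - I*sqrt(2)) + 0) = (-3*(-1)/(3 - 5))*(2 - I*sqrt(2)) = (-3*(-1)/(-2))*(2 - I*sqrt(2)) = (-3*(-1)*(-1/2))*(2 - I*sqrt(2)) = -3*(2 - I*sqrt(2))/2 = -3 + 3*I*sqrt(2)/2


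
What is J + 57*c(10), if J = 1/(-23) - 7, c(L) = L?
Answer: 12948/23 ≈ 562.96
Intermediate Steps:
J = -162/23 (J = -1/23 - 7 = -162/23 ≈ -7.0435)
J + 57*c(10) = -162/23 + 57*10 = -162/23 + 570 = 12948/23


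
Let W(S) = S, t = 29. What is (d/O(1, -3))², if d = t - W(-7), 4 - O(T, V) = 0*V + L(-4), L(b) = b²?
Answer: 9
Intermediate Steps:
O(T, V) = -12 (O(T, V) = 4 - (0*V + (-4)²) = 4 - (0 + 16) = 4 - 1*16 = 4 - 16 = -12)
d = 36 (d = 29 - 1*(-7) = 29 + 7 = 36)
(d/O(1, -3))² = (36/(-12))² = (36*(-1/12))² = (-3)² = 9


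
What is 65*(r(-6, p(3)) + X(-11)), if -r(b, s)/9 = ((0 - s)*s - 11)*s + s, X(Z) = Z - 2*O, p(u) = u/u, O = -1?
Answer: 5850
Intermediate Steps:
p(u) = 1
X(Z) = 2 + Z (X(Z) = Z - 2*(-1) = Z + 2 = 2 + Z)
r(b, s) = -9*s - 9*s*(-11 - s**2) (r(b, s) = -9*(((0 - s)*s - 11)*s + s) = -9*(((-s)*s - 11)*s + s) = -9*((-s**2 - 11)*s + s) = -9*((-11 - s**2)*s + s) = -9*(s*(-11 - s**2) + s) = -9*(s + s*(-11 - s**2)) = -9*s - 9*s*(-11 - s**2))
65*(r(-6, p(3)) + X(-11)) = 65*(9*1*(10 + 1**2) + (2 - 11)) = 65*(9*1*(10 + 1) - 9) = 65*(9*1*11 - 9) = 65*(99 - 9) = 65*90 = 5850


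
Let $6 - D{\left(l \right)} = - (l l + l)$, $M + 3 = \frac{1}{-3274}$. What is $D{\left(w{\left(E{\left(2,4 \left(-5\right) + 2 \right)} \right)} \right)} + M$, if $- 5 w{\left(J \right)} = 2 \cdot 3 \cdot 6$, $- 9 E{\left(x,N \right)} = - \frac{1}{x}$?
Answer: $\frac{3899309}{81850} \approx 47.64$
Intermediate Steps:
$E{\left(x,N \right)} = \frac{1}{9 x}$ ($E{\left(x,N \right)} = - \frac{\left(-1\right) \frac{1}{x}}{9} = \frac{1}{9 x}$)
$M = - \frac{9823}{3274}$ ($M = -3 + \frac{1}{-3274} = -3 - \frac{1}{3274} = - \frac{9823}{3274} \approx -3.0003$)
$w{\left(J \right)} = - \frac{36}{5}$ ($w{\left(J \right)} = - \frac{2 \cdot 3 \cdot 6}{5} = - \frac{6 \cdot 6}{5} = \left(- \frac{1}{5}\right) 36 = - \frac{36}{5}$)
$D{\left(l \right)} = 6 + l + l^{2}$ ($D{\left(l \right)} = 6 - - (l l + l) = 6 - - (l^{2} + l) = 6 - - (l + l^{2}) = 6 - \left(- l - l^{2}\right) = 6 + \left(l + l^{2}\right) = 6 + l + l^{2}$)
$D{\left(w{\left(E{\left(2,4 \left(-5\right) + 2 \right)} \right)} \right)} + M = \left(6 - \frac{36}{5} + \left(- \frac{36}{5}\right)^{2}\right) - \frac{9823}{3274} = \left(6 - \frac{36}{5} + \frac{1296}{25}\right) - \frac{9823}{3274} = \frac{1266}{25} - \frac{9823}{3274} = \frac{3899309}{81850}$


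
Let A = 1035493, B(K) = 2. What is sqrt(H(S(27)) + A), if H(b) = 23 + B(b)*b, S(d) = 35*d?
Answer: sqrt(1037406) ≈ 1018.5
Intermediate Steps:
H(b) = 23 + 2*b
sqrt(H(S(27)) + A) = sqrt((23 + 2*(35*27)) + 1035493) = sqrt((23 + 2*945) + 1035493) = sqrt((23 + 1890) + 1035493) = sqrt(1913 + 1035493) = sqrt(1037406)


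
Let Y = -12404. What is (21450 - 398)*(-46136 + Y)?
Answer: -1232384080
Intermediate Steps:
(21450 - 398)*(-46136 + Y) = (21450 - 398)*(-46136 - 12404) = 21052*(-58540) = -1232384080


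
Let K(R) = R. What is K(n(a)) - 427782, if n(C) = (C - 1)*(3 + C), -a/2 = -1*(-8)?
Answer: -427561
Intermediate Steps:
a = -16 (a = -(-2)*(-8) = -2*8 = -16)
n(C) = (-1 + C)*(3 + C)
K(n(a)) - 427782 = (-3 + (-16)² + 2*(-16)) - 427782 = (-3 + 256 - 32) - 427782 = 221 - 427782 = -427561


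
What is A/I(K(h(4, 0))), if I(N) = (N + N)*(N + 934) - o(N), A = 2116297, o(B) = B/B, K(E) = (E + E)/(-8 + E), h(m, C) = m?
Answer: -2116297/3729 ≈ -567.52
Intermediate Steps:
K(E) = 2*E/(-8 + E) (K(E) = (2*E)/(-8 + E) = 2*E/(-8 + E))
o(B) = 1
I(N) = -1 + 2*N*(934 + N) (I(N) = (N + N)*(N + 934) - 1*1 = (2*N)*(934 + N) - 1 = 2*N*(934 + N) - 1 = -1 + 2*N*(934 + N))
A/I(K(h(4, 0))) = 2116297/(-1 + 2*(2*4/(-8 + 4))**2 + 1868*(2*4/(-8 + 4))) = 2116297/(-1 + 2*(2*4/(-4))**2 + 1868*(2*4/(-4))) = 2116297/(-1 + 2*(2*4*(-1/4))**2 + 1868*(2*4*(-1/4))) = 2116297/(-1 + 2*(-2)**2 + 1868*(-2)) = 2116297/(-1 + 2*4 - 3736) = 2116297/(-1 + 8 - 3736) = 2116297/(-3729) = 2116297*(-1/3729) = -2116297/3729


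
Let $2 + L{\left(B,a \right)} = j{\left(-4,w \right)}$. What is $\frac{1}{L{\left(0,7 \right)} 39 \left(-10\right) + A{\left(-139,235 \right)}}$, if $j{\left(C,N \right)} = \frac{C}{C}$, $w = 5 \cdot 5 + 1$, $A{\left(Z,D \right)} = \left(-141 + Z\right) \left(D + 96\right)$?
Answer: $- \frac{1}{92290} \approx -1.0835 \cdot 10^{-5}$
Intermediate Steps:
$A{\left(Z,D \right)} = \left(-141 + Z\right) \left(96 + D\right)$
$w = 26$ ($w = 25 + 1 = 26$)
$j{\left(C,N \right)} = 1$
$L{\left(B,a \right)} = -1$ ($L{\left(B,a \right)} = -2 + 1 = -1$)
$\frac{1}{L{\left(0,7 \right)} 39 \left(-10\right) + A{\left(-139,235 \right)}} = \frac{1}{\left(-1\right) 39 \left(-10\right) + \left(-13536 - 33135 + 96 \left(-139\right) + 235 \left(-139\right)\right)} = \frac{1}{\left(-39\right) \left(-10\right) - 92680} = \frac{1}{390 - 92680} = \frac{1}{-92290} = - \frac{1}{92290}$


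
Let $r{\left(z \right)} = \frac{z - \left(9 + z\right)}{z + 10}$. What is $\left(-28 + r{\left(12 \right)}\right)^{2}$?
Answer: $\frac{390625}{484} \approx 807.08$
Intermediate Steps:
$r{\left(z \right)} = - \frac{9}{10 + z}$
$\left(-28 + r{\left(12 \right)}\right)^{2} = \left(-28 - \frac{9}{10 + 12}\right)^{2} = \left(-28 - \frac{9}{22}\right)^{2} = \left(- \frac{625}{22}\right)^{2} = \frac{390625}{484}$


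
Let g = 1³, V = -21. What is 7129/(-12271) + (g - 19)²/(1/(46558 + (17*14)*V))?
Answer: 165234407111/12271 ≈ 1.3465e+7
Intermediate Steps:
g = 1
7129/(-12271) + (g - 19)²/(1/(46558 + (17*14)*V)) = 7129/(-12271) + (1 - 19)²/(1/(46558 + (17*14)*(-21))) = 7129*(-1/12271) + (-18)²/(1/(46558 + 238*(-21))) = -7129/12271 + 324/(1/(46558 - 4998)) = -7129/12271 + 324/(1/41560) = -7129/12271 + 324*41560 = -7129/12271 + 13465440 = 165234407111/12271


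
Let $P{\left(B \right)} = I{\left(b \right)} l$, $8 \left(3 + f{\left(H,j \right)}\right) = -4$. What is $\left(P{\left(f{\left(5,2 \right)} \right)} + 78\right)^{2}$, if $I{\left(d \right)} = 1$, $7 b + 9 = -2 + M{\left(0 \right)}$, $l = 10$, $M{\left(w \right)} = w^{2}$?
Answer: $7744$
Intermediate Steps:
$f{\left(H,j \right)} = - \frac{7}{2}$ ($f{\left(H,j \right)} = -3 + \frac{1}{8} \left(-4\right) = -3 - \frac{1}{2} = - \frac{7}{2}$)
$b = - \frac{11}{7}$ ($b = - \frac{9}{7} + \frac{-2 + 0^{2}}{7} = - \frac{9}{7} + \frac{-2 + 0}{7} = - \frac{9}{7} + \frac{1}{7} \left(-2\right) = - \frac{9}{7} - \frac{2}{7} = - \frac{11}{7} \approx -1.5714$)
$P{\left(B \right)} = 10$ ($P{\left(B \right)} = 1 \cdot 10 = 10$)
$\left(P{\left(f{\left(5,2 \right)} \right)} + 78\right)^{2} = \left(10 + 78\right)^{2} = 88^{2} = 7744$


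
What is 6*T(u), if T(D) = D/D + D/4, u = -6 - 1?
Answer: -9/2 ≈ -4.5000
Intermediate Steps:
u = -7
T(D) = 1 + D/4 (T(D) = 1 + D*(1/4) = 1 + D/4)
6*T(u) = 6*(1 + (1/4)*(-7)) = 6*(1 - 7/4) = 6*(-3/4) = -9/2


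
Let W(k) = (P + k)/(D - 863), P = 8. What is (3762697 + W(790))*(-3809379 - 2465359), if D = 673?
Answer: -118049557472432/5 ≈ -2.3610e+13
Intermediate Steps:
W(k) = -4/95 - k/190 (W(k) = (8 + k)/(673 - 863) = (8 + k)/(-190) = (8 + k)*(-1/190) = -4/95 - k/190)
(3762697 + W(790))*(-3809379 - 2465359) = (3762697 + (-4/95 - 1/190*790))*(-3809379 - 2465359) = (3762697 + (-4/95 - 79/19))*(-6274738) = (3762697 - 21/5)*(-6274738) = (18813464/5)*(-6274738) = -118049557472432/5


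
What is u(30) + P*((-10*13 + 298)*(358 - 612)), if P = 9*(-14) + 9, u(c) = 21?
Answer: 4992645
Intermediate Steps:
P = -117 (P = -126 + 9 = -117)
u(30) + P*((-10*13 + 298)*(358 - 612)) = 21 - 117*(-10*13 + 298)*(358 - 612) = 21 - 117*(-130 + 298)*(-254) = 21 - 19656*(-254) = 21 - 117*(-42672) = 21 + 4992624 = 4992645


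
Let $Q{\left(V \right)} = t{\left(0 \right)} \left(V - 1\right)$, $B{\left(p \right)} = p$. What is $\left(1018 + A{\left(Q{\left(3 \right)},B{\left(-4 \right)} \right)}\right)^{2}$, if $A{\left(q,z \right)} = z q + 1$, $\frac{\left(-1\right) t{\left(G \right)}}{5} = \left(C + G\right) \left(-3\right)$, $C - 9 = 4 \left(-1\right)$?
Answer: $175561$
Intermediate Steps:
$C = 5$ ($C = 9 + 4 \left(-1\right) = 9 - 4 = 5$)
$t{\left(G \right)} = 75 + 15 G$ ($t{\left(G \right)} = - 5 \left(5 + G\right) \left(-3\right) = - 5 \left(-15 - 3 G\right) = 75 + 15 G$)
$Q{\left(V \right)} = -75 + 75 V$ ($Q{\left(V \right)} = \left(75 + 15 \cdot 0\right) \left(V - 1\right) = \left(75 + 0\right) \left(-1 + V\right) = 75 \left(-1 + V\right) = -75 + 75 V$)
$A{\left(q,z \right)} = 1 + q z$ ($A{\left(q,z \right)} = q z + 1 = 1 + q z$)
$\left(1018 + A{\left(Q{\left(3 \right)},B{\left(-4 \right)} \right)}\right)^{2} = \left(1018 + \left(1 + \left(-75 + 75 \cdot 3\right) \left(-4\right)\right)\right)^{2} = \left(1018 + \left(1 + \left(-75 + 225\right) \left(-4\right)\right)\right)^{2} = \left(1018 + \left(1 + 150 \left(-4\right)\right)\right)^{2} = \left(1018 + \left(1 - 600\right)\right)^{2} = \left(1018 - 599\right)^{2} = 419^{2} = 175561$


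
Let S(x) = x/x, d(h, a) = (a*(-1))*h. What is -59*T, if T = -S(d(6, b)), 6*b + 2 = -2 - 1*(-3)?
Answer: 59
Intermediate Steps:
b = -1/6 (b = -1/3 + (-2 - 1*(-3))/6 = -1/3 + (-2 + 3)/6 = -1/3 + (1/6)*1 = -1/3 + 1/6 = -1/6 ≈ -0.16667)
d(h, a) = -a*h (d(h, a) = (-a)*h = -a*h)
S(x) = 1
T = -1 (T = -1*1 = -1)
-59*T = -59*(-1) = 59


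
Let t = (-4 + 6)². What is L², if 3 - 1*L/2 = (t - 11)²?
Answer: 8464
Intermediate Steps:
t = 4 (t = 2² = 4)
L = -92 (L = 6 - 2*(4 - 11)² = 6 - 2*(-7)² = 6 - 2*49 = 6 - 98 = -92)
L² = (-92)² = 8464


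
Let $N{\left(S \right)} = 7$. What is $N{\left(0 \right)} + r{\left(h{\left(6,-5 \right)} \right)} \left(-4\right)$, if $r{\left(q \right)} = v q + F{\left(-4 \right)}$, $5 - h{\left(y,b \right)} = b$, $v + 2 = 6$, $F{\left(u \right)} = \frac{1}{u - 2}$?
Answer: $- \frac{457}{3} \approx -152.33$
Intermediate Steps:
$F{\left(u \right)} = \frac{1}{-2 + u}$
$v = 4$ ($v = -2 + 6 = 4$)
$h{\left(y,b \right)} = 5 - b$
$r{\left(q \right)} = - \frac{1}{6} + 4 q$ ($r{\left(q \right)} = 4 q + \frac{1}{-2 - 4} = 4 q + \frac{1}{-6} = 4 q - \frac{1}{6} = - \frac{1}{6} + 4 q$)
$N{\left(0 \right)} + r{\left(h{\left(6,-5 \right)} \right)} \left(-4\right) = 7 + \left(- \frac{1}{6} + 4 \left(5 - -5\right)\right) \left(-4\right) = 7 + \left(- \frac{1}{6} + 4 \left(5 + 5\right)\right) \left(-4\right) = 7 + \left(- \frac{1}{6} + 4 \cdot 10\right) \left(-4\right) = 7 + \left(- \frac{1}{6} + 40\right) \left(-4\right) = 7 + \frac{239}{6} \left(-4\right) = 7 - \frac{478}{3} = - \frac{457}{3}$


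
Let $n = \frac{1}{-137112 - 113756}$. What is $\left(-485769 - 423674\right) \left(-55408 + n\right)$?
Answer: $\frac{12641343319511235}{250868} \approx 5.039 \cdot 10^{10}$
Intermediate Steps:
$n = - \frac{1}{250868}$ ($n = \frac{1}{-250868} = - \frac{1}{250868} \approx -3.9862 \cdot 10^{-6}$)
$\left(-485769 - 423674\right) \left(-55408 + n\right) = \left(-485769 - 423674\right) \left(-55408 - \frac{1}{250868}\right) = \left(-909443\right) \left(- \frac{13900094145}{250868}\right) = \frac{12641343319511235}{250868}$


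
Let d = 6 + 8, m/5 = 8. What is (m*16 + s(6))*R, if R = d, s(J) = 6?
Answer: 9044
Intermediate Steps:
m = 40 (m = 5*8 = 40)
d = 14
R = 14
(m*16 + s(6))*R = (40*16 + 6)*14 = (640 + 6)*14 = 646*14 = 9044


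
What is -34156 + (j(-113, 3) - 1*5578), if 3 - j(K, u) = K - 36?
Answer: -39582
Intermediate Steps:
j(K, u) = 39 - K (j(K, u) = 3 - (K - 36) = 3 - (-36 + K) = 3 + (36 - K) = 39 - K)
-34156 + (j(-113, 3) - 1*5578) = -34156 + ((39 - 1*(-113)) - 1*5578) = -34156 + ((39 + 113) - 5578) = -34156 + (152 - 5578) = -34156 - 5426 = -39582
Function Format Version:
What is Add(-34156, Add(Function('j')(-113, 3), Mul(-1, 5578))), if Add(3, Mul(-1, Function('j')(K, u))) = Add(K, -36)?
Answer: -39582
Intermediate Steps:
Function('j')(K, u) = Add(39, Mul(-1, K)) (Function('j')(K, u) = Add(3, Mul(-1, Add(K, -36))) = Add(3, Mul(-1, Add(-36, K))) = Add(3, Add(36, Mul(-1, K))) = Add(39, Mul(-1, K)))
Add(-34156, Add(Function('j')(-113, 3), Mul(-1, 5578))) = Add(-34156, Add(Add(39, Mul(-1, -113)), Mul(-1, 5578))) = Add(-34156, Add(Add(39, 113), -5578)) = Add(-34156, Add(152, -5578)) = Add(-34156, -5426) = -39582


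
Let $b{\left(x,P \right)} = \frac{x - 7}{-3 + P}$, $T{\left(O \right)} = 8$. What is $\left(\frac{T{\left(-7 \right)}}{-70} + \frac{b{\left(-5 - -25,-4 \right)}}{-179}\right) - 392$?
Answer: $- \frac{350933}{895} \approx -392.1$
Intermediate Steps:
$b{\left(x,P \right)} = \frac{-7 + x}{-3 + P}$
$\left(\frac{T{\left(-7 \right)}}{-70} + \frac{b{\left(-5 - -25,-4 \right)}}{-179}\right) - 392 = \left(\frac{8}{-70} + \frac{\frac{1}{-3 - 4} \left(-7 - -20\right)}{-179}\right) - 392 = \left(8 \left(- \frac{1}{70}\right) + \frac{-7 + \left(-5 + 25\right)}{-7} \left(- \frac{1}{179}\right)\right) - 392 = \left(- \frac{4}{35} + - \frac{-7 + 20}{7} \left(- \frac{1}{179}\right)\right) - 392 = \left(- \frac{4}{35} + \left(- \frac{1}{7}\right) 13 \left(- \frac{1}{179}\right)\right) - 392 = \left(- \frac{4}{35} - - \frac{13}{1253}\right) - 392 = \left(- \frac{4}{35} + \frac{13}{1253}\right) - 392 = - \frac{93}{895} - 392 = - \frac{350933}{895}$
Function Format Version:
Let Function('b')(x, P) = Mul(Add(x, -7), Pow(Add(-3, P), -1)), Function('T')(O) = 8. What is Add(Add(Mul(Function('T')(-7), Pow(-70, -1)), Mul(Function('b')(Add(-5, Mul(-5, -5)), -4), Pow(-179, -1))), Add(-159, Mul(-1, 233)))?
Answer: Rational(-350933, 895) ≈ -392.10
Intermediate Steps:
Function('b')(x, P) = Mul(Pow(Add(-3, P), -1), Add(-7, x)) (Function('b')(x, P) = Mul(Add(-7, x), Pow(Add(-3, P), -1)) = Mul(Pow(Add(-3, P), -1), Add(-7, x)))
Add(Add(Mul(Function('T')(-7), Pow(-70, -1)), Mul(Function('b')(Add(-5, Mul(-5, -5)), -4), Pow(-179, -1))), Add(-159, Mul(-1, 233))) = Add(Add(Mul(8, Pow(-70, -1)), Mul(Mul(Pow(Add(-3, -4), -1), Add(-7, Add(-5, Mul(-5, -5)))), Pow(-179, -1))), Add(-159, Mul(-1, 233))) = Add(Add(Mul(8, Rational(-1, 70)), Mul(Mul(Pow(-7, -1), Add(-7, Add(-5, 25))), Rational(-1, 179))), Add(-159, -233)) = Add(Add(Rational(-4, 35), Mul(Mul(Rational(-1, 7), Add(-7, 20)), Rational(-1, 179))), -392) = Add(Add(Rational(-4, 35), Mul(Mul(Rational(-1, 7), 13), Rational(-1, 179))), -392) = Add(Add(Rational(-4, 35), Mul(Rational(-13, 7), Rational(-1, 179))), -392) = Add(Add(Rational(-4, 35), Rational(13, 1253)), -392) = Add(Rational(-93, 895), -392) = Rational(-350933, 895)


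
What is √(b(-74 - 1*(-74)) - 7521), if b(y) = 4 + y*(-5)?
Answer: I*√7517 ≈ 86.701*I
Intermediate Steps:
b(y) = 4 - 5*y
√(b(-74 - 1*(-74)) - 7521) = √((4 - 5*(-74 - 1*(-74))) - 7521) = √((4 - 5*(-74 + 74)) - 7521) = √((4 - 5*0) - 7521) = √((4 + 0) - 7521) = √(4 - 7521) = √(-7517) = I*√7517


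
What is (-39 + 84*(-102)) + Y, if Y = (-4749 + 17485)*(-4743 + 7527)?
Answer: 35448417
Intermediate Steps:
Y = 35457024 (Y = 12736*2784 = 35457024)
(-39 + 84*(-102)) + Y = (-39 + 84*(-102)) + 35457024 = (-39 - 8568) + 35457024 = -8607 + 35457024 = 35448417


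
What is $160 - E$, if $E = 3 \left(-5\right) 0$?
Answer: $160$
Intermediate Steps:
$E = 0$ ($E = \left(-15\right) 0 = 0$)
$160 - E = 160 - 0 = 160 + 0 = 160$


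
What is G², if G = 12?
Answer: 144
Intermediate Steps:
G² = 12² = 144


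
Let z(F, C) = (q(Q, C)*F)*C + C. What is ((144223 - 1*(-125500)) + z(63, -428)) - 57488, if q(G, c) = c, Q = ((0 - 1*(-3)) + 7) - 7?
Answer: 11752399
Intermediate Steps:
Q = 3 (Q = ((0 + 3) + 7) - 7 = (3 + 7) - 7 = 10 - 7 = 3)
z(F, C) = C + F*C**2 (z(F, C) = (C*F)*C + C = F*C**2 + C = C + F*C**2)
((144223 - 1*(-125500)) + z(63, -428)) - 57488 = ((144223 - 1*(-125500)) - 428*(1 - 428*63)) - 57488 = ((144223 + 125500) - 428*(1 - 26964)) - 57488 = (269723 - 428*(-26963)) - 57488 = (269723 + 11540164) - 57488 = 11809887 - 57488 = 11752399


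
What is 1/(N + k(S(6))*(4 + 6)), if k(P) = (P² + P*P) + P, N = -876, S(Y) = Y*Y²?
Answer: 1/934404 ≈ 1.0702e-6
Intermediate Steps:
S(Y) = Y³
k(P) = P + 2*P² (k(P) = (P² + P²) + P = 2*P² + P = P + 2*P²)
1/(N + k(S(6))*(4 + 6)) = 1/(-876 + (6³*(1 + 2*6³))*(4 + 6)) = 1/(-876 + (216*(1 + 2*216))*10) = 1/(-876 + (216*(1 + 432))*10) = 1/(-876 + (216*433)*10) = 1/(-876 + 93528*10) = 1/(-876 + 935280) = 1/934404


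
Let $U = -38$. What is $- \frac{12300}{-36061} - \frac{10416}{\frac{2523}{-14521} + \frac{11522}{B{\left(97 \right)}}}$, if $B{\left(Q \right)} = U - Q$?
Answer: $\frac{738386241045060}{6045683157587} \approx 122.13$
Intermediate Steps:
$B{\left(Q \right)} = -38 - Q$
$- \frac{12300}{-36061} - \frac{10416}{\frac{2523}{-14521} + \frac{11522}{B{\left(97 \right)}}} = - \frac{12300}{-36061} - \frac{10416}{\frac{2523}{-14521} + \frac{11522}{-38 - 97}} = \left(-12300\right) \left(- \frac{1}{36061}\right) - \frac{10416}{2523 \left(- \frac{1}{14521}\right) + \frac{11522}{-38 - 97}} = \frac{12300}{36061} - \frac{10416}{- \frac{2523}{14521} + \frac{11522}{-135}} = \frac{12300}{36061} - \frac{10416}{- \frac{2523}{14521} + 11522 \left(- \frac{1}{135}\right)} = \frac{12300}{36061} - \frac{10416}{- \frac{2523}{14521} - \frac{11522}{135}} = \frac{12300}{36061} - \frac{10416}{- \frac{167651567}{1960335}} = \frac{12300}{36061} - - \frac{20418849360}{167651567} = \frac{12300}{36061} + \frac{20418849360}{167651567} = \frac{738386241045060}{6045683157587}$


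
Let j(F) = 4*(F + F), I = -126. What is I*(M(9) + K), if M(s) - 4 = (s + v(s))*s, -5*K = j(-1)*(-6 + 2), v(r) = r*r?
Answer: -508788/5 ≈ -1.0176e+5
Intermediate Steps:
j(F) = 8*F (j(F) = 4*(2*F) = 8*F)
v(r) = r**2
K = -32/5 (K = -8*(-1)*(-6 + 2)/5 = -(-8)*(-4)/5 = -1/5*32 = -32/5 ≈ -6.4000)
M(s) = 4 + s*(s + s**2) (M(s) = 4 + (s + s**2)*s = 4 + s*(s + s**2))
I*(M(9) + K) = -126*((4 + 9**2 + 9**3) - 32/5) = -126*((4 + 81 + 729) - 32/5) = -126*(814 - 32/5) = -126*4038/5 = -508788/5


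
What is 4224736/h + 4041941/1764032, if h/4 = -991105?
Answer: 2142845560917/1748340935360 ≈ 1.2256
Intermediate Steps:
h = -3964420 (h = 4*(-991105) = -3964420)
4224736/h + 4041941/1764032 = 4224736/(-3964420) + 4041941/1764032 = 4224736*(-1/3964420) + 4041941*(1/1764032) = -1056184/991105 + 4041941/1764032 = 2142845560917/1748340935360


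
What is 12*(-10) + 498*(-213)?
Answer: -106194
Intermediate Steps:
12*(-10) + 498*(-213) = -120 - 106074 = -106194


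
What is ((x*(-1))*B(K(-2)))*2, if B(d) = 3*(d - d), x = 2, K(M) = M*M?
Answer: 0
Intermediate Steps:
K(M) = M**2
B(d) = 0 (B(d) = 3*0 = 0)
((x*(-1))*B(K(-2)))*2 = ((2*(-1))*0)*2 = -2*0*2 = 0*2 = 0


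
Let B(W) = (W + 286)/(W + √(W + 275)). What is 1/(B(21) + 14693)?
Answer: 534233/7873190474 + 307*√74/15746380948 ≈ 6.8022e-5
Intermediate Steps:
B(W) = (286 + W)/(W + √(275 + W))
1/(B(21) + 14693) = 1/((286 + 21)/(21 + √(275 + 21)) + 14693) = 1/(307/(21 + √296) + 14693) = 1/(307/(21 + 2*√74) + 14693) = 1/(14693 + 307/(21 + 2*√74))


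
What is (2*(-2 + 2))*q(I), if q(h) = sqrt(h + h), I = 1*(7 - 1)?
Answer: 0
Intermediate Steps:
I = 6 (I = 1*6 = 6)
q(h) = sqrt(2)*sqrt(h) (q(h) = sqrt(2*h) = sqrt(2)*sqrt(h))
(2*(-2 + 2))*q(I) = (2*(-2 + 2))*(sqrt(2)*sqrt(6)) = (2*0)*(2*sqrt(3)) = 0*(2*sqrt(3)) = 0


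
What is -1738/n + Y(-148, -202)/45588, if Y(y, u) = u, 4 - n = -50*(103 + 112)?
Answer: -20351063/122563338 ≈ -0.16605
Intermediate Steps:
n = 10754 (n = 4 - (-50)*(103 + 112) = 4 - (-50)*215 = 4 - 1*(-10750) = 4 + 10750 = 10754)
-1738/n + Y(-148, -202)/45588 = -1738/10754 - 202/45588 = -1738*1/10754 - 202*1/45588 = -869/5377 - 101/22794 = -20351063/122563338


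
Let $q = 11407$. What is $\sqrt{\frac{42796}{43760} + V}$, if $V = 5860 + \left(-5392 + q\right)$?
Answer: $\frac{3 \sqrt{39482216585}}{5470} \approx 108.98$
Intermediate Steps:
$V = 11875$ ($V = 5860 + \left(-5392 + 11407\right) = 5860 + 6015 = 11875$)
$\sqrt{\frac{42796}{43760} + V} = \sqrt{\frac{42796}{43760} + 11875} = \sqrt{42796 \cdot \frac{1}{43760} + 11875} = \sqrt{\frac{10699}{10940} + 11875} = \sqrt{\frac{129923199}{10940}} = \frac{3 \sqrt{39482216585}}{5470}$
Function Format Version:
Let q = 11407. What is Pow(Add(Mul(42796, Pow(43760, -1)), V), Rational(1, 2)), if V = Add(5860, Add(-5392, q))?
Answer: Mul(Rational(3, 5470), Pow(39482216585, Rational(1, 2))) ≈ 108.98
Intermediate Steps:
V = 11875 (V = Add(5860, Add(-5392, 11407)) = Add(5860, 6015) = 11875)
Pow(Add(Mul(42796, Pow(43760, -1)), V), Rational(1, 2)) = Pow(Add(Mul(42796, Pow(43760, -1)), 11875), Rational(1, 2)) = Pow(Add(Mul(42796, Rational(1, 43760)), 11875), Rational(1, 2)) = Pow(Add(Rational(10699, 10940), 11875), Rational(1, 2)) = Pow(Rational(129923199, 10940), Rational(1, 2)) = Mul(Rational(3, 5470), Pow(39482216585, Rational(1, 2)))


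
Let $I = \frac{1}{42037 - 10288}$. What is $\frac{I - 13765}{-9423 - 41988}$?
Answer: $\frac{437024984}{1632247839} \approx 0.26774$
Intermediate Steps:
$I = \frac{1}{31749} \approx 3.1497 \cdot 10^{-5}$
$\frac{I - 13765}{-9423 - 41988} = \frac{\frac{1}{31749} - 13765}{-9423 - 41988} = - \frac{437024984}{31749 \left(-51411\right)} = \left(- \frac{437024984}{31749}\right) \left(- \frac{1}{51411}\right) = \frac{437024984}{1632247839}$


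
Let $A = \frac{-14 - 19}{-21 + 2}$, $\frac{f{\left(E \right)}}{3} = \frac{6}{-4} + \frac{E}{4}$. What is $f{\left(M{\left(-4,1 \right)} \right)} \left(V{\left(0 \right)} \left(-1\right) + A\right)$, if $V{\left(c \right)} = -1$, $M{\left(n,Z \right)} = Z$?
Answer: $- \frac{195}{19} \approx -10.263$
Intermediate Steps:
$f{\left(E \right)} = - \frac{9}{2} + \frac{3 E}{4}$ ($f{\left(E \right)} = 3 \left(\frac{6}{-4} + \frac{E}{4}\right) = 3 \left(6 \left(- \frac{1}{4}\right) + E \frac{1}{4}\right) = 3 \left(- \frac{3}{2} + \frac{E}{4}\right) = - \frac{9}{2} + \frac{3 E}{4}$)
$A = \frac{33}{19}$ ($A = - \frac{33}{-19} = \left(-33\right) \left(- \frac{1}{19}\right) = \frac{33}{19} \approx 1.7368$)
$f{\left(M{\left(-4,1 \right)} \right)} \left(V{\left(0 \right)} \left(-1\right) + A\right) = \left(- \frac{9}{2} + \frac{3}{4} \cdot 1\right) \left(\left(-1\right) \left(-1\right) + \frac{33}{19}\right) = \left(- \frac{9}{2} + \frac{3}{4}\right) \left(1 + \frac{33}{19}\right) = \left(- \frac{15}{4}\right) \frac{52}{19} = - \frac{195}{19}$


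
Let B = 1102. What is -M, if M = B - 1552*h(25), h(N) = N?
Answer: 37698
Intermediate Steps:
M = -37698 (M = 1102 - 1552*25 = 1102 - 38800 = -37698)
-M = -1*(-37698) = 37698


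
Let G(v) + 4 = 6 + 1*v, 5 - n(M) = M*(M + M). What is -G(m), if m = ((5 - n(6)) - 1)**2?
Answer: -5043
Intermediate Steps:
n(M) = 5 - 2*M**2 (n(M) = 5 - M*(M + M) = 5 - M*2*M = 5 - 2*M**2)
m = 5041 (m = ((5 - (5 - 2*6**2)) - 1)**2 = ((5 - (5 - 2*36)) - 1)**2 = ((5 - (5 - 72)) - 1)**2 = ((5 - 1*(-67)) - 1)**2 = ((5 + 67) - 1)**2 = (72 - 1)**2 = 71**2 = 5041)
G(v) = 2 + v (G(v) = -4 + (6 + 1*v) = -4 + (6 + v) = 2 + v)
-G(m) = -(2 + 5041) = -1*5043 = -5043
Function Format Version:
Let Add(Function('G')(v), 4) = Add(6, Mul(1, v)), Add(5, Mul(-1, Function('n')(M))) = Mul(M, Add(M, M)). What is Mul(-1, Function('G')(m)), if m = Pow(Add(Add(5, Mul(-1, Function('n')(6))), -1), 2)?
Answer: -5043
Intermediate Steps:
Function('n')(M) = Add(5, Mul(-2, Pow(M, 2))) (Function('n')(M) = Add(5, Mul(-1, Mul(M, Add(M, M)))) = Add(5, Mul(-1, Mul(M, Mul(2, M)))) = Add(5, Mul(-1, Mul(2, Pow(M, 2)))) = Add(5, Mul(-2, Pow(M, 2))))
m = 5041 (m = Pow(Add(Add(5, Mul(-1, Add(5, Mul(-2, Pow(6, 2))))), -1), 2) = Pow(Add(Add(5, Mul(-1, Add(5, Mul(-2, 36)))), -1), 2) = Pow(Add(Add(5, Mul(-1, Add(5, -72))), -1), 2) = Pow(Add(Add(5, Mul(-1, -67)), -1), 2) = Pow(Add(Add(5, 67), -1), 2) = Pow(Add(72, -1), 2) = Pow(71, 2) = 5041)
Function('G')(v) = Add(2, v) (Function('G')(v) = Add(-4, Add(6, Mul(1, v))) = Add(-4, Add(6, v)) = Add(2, v))
Mul(-1, Function('G')(m)) = Mul(-1, Add(2, 5041)) = Mul(-1, 5043) = -5043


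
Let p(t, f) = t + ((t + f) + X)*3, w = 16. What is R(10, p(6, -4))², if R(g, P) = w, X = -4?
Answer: 256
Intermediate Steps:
p(t, f) = -12 + 3*f + 4*t (p(t, f) = t + ((t + f) - 4)*3 = t + ((f + t) - 4)*3 = t + (-4 + f + t)*3 = t + (-12 + 3*f + 3*t) = -12 + 3*f + 4*t)
R(g, P) = 16
R(10, p(6, -4))² = 16² = 256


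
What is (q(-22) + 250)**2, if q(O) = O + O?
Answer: 42436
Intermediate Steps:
q(O) = 2*O
(q(-22) + 250)**2 = (2*(-22) + 250)**2 = (-44 + 250)**2 = 206**2 = 42436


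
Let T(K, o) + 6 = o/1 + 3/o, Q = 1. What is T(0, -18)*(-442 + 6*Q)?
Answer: 31610/3 ≈ 10537.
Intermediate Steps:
T(K, o) = -6 + o + 3/o (T(K, o) = -6 + (o/1 + 3/o) = -6 + (o*1 + 3/o) = -6 + (o + 3/o) = -6 + o + 3/o)
T(0, -18)*(-442 + 6*Q) = (-6 - 18 + 3/(-18))*(-442 + 6*1) = (-6 - 18 + 3*(-1/18))*(-442 + 6) = (-6 - 18 - 1/6)*(-436) = -145/6*(-436) = 31610/3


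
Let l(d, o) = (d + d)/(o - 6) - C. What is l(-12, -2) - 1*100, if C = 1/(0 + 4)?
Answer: -389/4 ≈ -97.250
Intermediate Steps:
C = ¼ (C = 1/4 = ¼ ≈ 0.25000)
l(d, o) = -¼ + 2*d/(-6 + o) (l(d, o) = (d + d)/(o - 6) - 1*¼ = (2*d)/(-6 + o) - ¼ = 2*d/(-6 + o) - ¼ = -¼ + 2*d/(-6 + o))
l(-12, -2) - 1*100 = (6 - 1*(-2) + 8*(-12))/(4*(-6 - 2)) - 1*100 = (¼)*(6 + 2 - 96)/(-8) - 100 = (¼)*(-⅛)*(-88) - 100 = 11/4 - 100 = -389/4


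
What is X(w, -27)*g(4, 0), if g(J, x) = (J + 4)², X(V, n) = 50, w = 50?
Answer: 3200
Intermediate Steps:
g(J, x) = (4 + J)²
X(w, -27)*g(4, 0) = 50*(4 + 4)² = 50*8² = 50*64 = 3200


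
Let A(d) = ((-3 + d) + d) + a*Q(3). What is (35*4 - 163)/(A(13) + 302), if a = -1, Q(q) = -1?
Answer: -23/326 ≈ -0.070552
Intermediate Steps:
A(d) = -2 + 2*d (A(d) = ((-3 + d) + d) - 1*(-1) = (-3 + 2*d) + 1 = -2 + 2*d)
(35*4 - 163)/(A(13) + 302) = (35*4 - 163)/((-2 + 2*13) + 302) = (140 - 163)/((-2 + 26) + 302) = -23/(24 + 302) = -23/326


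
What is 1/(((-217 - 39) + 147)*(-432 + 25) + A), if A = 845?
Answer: 1/45208 ≈ 2.2120e-5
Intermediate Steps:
1/(((-217 - 39) + 147)*(-432 + 25) + A) = 1/(((-217 - 39) + 147)*(-432 + 25) + 845) = 1/((-256 + 147)*(-407) + 845) = 1/(-109*(-407) + 845) = 1/(44363 + 845) = 1/45208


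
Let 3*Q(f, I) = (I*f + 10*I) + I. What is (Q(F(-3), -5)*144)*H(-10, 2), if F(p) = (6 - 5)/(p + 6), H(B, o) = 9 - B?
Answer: -51680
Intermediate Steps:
F(p) = 1/(6 + p)
Q(f, I) = 11*I/3 + I*f/3 (Q(f, I) = ((I*f + 10*I) + I)/3 = ((10*I + I*f) + I)/3 = (11*I + I*f)/3 = 11*I/3 + I*f/3)
(Q(F(-3), -5)*144)*H(-10, 2) = (((⅓)*(-5)*(11 + 1/(6 - 3)))*144)*(9 - 1*(-10)) = (((⅓)*(-5)*(11 + 1/3))*144)*(9 + 10) = (((⅓)*(-5)*(11 + ⅓))*144)*19 = (((⅓)*(-5)*(34/3))*144)*19 = -170/9*144*19 = -2720*19 = -51680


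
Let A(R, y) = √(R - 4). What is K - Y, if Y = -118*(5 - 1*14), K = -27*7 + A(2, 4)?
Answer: -1251 + I*√2 ≈ -1251.0 + 1.4142*I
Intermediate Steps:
A(R, y) = √(-4 + R)
K = -189 + I*√2 (K = -27*7 + √(-4 + 2) = -189 + √(-2) = -189 + I*√2 ≈ -189.0 + 1.4142*I)
Y = 1062 (Y = -118*(5 - 14) = -118*(-9) = 1062)
K - Y = (-189 + I*√2) - 1*1062 = (-189 + I*√2) - 1062 = -1251 + I*√2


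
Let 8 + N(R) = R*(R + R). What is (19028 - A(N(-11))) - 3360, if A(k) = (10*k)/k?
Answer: 15658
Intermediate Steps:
N(R) = -8 + 2*R² (N(R) = -8 + R*(R + R) = -8 + R*(2*R) = -8 + 2*R²)
A(k) = 10
(19028 - A(N(-11))) - 3360 = (19028 - 1*10) - 3360 = (19028 - 10) - 3360 = 19018 - 3360 = 15658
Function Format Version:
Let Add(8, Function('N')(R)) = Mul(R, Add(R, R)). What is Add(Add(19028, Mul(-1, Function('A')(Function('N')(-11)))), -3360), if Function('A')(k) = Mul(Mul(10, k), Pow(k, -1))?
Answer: 15658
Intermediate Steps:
Function('N')(R) = Add(-8, Mul(2, Pow(R, 2))) (Function('N')(R) = Add(-8, Mul(R, Add(R, R))) = Add(-8, Mul(R, Mul(2, R))) = Add(-8, Mul(2, Pow(R, 2))))
Function('A')(k) = 10
Add(Add(19028, Mul(-1, Function('A')(Function('N')(-11)))), -3360) = Add(Add(19028, Mul(-1, 10)), -3360) = Add(Add(19028, -10), -3360) = Add(19018, -3360) = 15658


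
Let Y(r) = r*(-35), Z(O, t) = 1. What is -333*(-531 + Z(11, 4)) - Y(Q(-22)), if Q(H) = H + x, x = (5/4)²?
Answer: 2812395/16 ≈ 1.7577e+5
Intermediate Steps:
x = 25/16 (x = (5*(¼))² = (5/4)² = 25/16 ≈ 1.5625)
Q(H) = 25/16 + H (Q(H) = H + 25/16 = 25/16 + H)
Y(r) = -35*r
-333*(-531 + Z(11, 4)) - Y(Q(-22)) = -333*(-531 + 1) - (-35)*(25/16 - 22) = -333*(-530) - (-35)*(-327)/16 = 176490 - 1*11445/16 = 176490 - 11445/16 = 2812395/16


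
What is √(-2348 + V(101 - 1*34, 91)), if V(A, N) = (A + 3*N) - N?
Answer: I*√2099 ≈ 45.815*I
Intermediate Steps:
V(A, N) = A + 2*N
√(-2348 + V(101 - 1*34, 91)) = √(-2348 + ((101 - 1*34) + 2*91)) = √(-2348 + ((101 - 34) + 182)) = √(-2348 + (67 + 182)) = √(-2348 + 249) = √(-2099) = I*√2099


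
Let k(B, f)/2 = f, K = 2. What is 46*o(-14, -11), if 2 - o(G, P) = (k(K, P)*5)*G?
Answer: -70748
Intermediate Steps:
k(B, f) = 2*f
o(G, P) = 2 - 10*G*P (o(G, P) = 2 - (2*P)*5*G = 2 - 10*P*G = 2 - 10*G*P)
46*o(-14, -11) = 46*(2 - 10*(-14)*(-11)) = 46*(2 - 1540) = 46*(-1538) = -70748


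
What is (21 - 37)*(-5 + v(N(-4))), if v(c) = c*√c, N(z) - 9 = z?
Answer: 80 - 80*√5 ≈ -98.885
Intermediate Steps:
N(z) = 9 + z
v(c) = c^(3/2)
(21 - 37)*(-5 + v(N(-4))) = (21 - 37)*(-5 + (9 - 4)^(3/2)) = -16*(-5 + 5^(3/2)) = -16*(-5 + 5*√5) = 80 - 80*√5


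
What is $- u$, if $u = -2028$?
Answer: $2028$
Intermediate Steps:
$- u = \left(-1\right) \left(-2028\right) = 2028$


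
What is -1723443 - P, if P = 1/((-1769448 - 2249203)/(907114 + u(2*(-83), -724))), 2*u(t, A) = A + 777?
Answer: -1978832865215/1148186 ≈ -1.7234e+6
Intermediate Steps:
u(t, A) = 777/2 + A/2 (u(t, A) = (A + 777)/2 = (777 + A)/2 = 777/2 + A/2)
P = -259183/1148186 (P = 1/((-1769448 - 2249203)/(907114 + (777/2 + (1/2)*(-724)))) = 1/(-4018651/(907114 + (777/2 - 362))) = 1/(-4018651/(907114 + 53/2)) = 1/(-4018651/1814281/2) = 1/(-4018651*2/1814281) = 1/(-1148186/259183) = -259183/1148186 ≈ -0.22573)
-1723443 - P = -1723443 - 1*(-259183/1148186) = -1723443 + 259183/1148186 = -1978832865215/1148186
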